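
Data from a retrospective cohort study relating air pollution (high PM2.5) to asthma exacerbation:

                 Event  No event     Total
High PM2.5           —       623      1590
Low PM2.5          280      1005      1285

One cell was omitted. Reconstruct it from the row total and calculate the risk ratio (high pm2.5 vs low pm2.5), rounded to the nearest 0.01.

2.79

The missing cell is in the exposed row: 1590 − 623 = 967.
So a = 967, b = 623, c = 280, d = 1005.
RR = [a/(a+b)] / [c/(c+d)] = (967/1590) / (280/1285) = 0.60818/0.21790 = 2.79109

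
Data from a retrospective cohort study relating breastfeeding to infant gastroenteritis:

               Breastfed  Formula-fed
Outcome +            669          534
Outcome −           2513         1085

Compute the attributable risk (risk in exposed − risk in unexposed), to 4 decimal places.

-0.1196

Reading the table with exposure as columns: a = 669 (Breastfed, case), b = 2513 (Breastfed, non-case), c = 534 (Formula-fed, case), d = 1085.
Risk in exposed = 669/3182 = 0.210245; risk in unexposed = 534/1619 = 0.329833.
Risk difference = 0.210245 − 0.329833 = -0.119588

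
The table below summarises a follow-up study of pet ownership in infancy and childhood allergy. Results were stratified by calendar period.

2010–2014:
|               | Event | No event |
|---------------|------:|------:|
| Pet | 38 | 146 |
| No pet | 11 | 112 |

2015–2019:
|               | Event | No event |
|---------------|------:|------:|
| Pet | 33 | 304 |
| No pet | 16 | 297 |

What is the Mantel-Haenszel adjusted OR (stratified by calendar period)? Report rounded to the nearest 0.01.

2.28

OR_MH = Σ(aᵢdᵢ/nᵢ) / Σ(bᵢcᵢ/nᵢ), where nᵢ is the stratum total.
Stratum 1 (2010–2014): n = 307; a·d/n = 38·112/307 = 13.8632; b·c/n = 146·11/307 = 5.2313
Stratum 2 (2015–2019): n = 650; a·d/n = 33·297/650 = 15.0785; b·c/n = 304·16/650 = 7.4831
OR_MH = (13.8632 + 15.0785) / (5.2313 + 7.4831) = 28.9417 / 12.7143 = 2.27630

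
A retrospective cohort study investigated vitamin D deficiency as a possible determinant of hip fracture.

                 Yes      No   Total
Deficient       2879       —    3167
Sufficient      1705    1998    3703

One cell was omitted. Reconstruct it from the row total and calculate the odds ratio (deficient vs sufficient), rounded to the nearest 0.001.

11.714

The missing cell is in the exposed row: 3167 − 2879 = 288.
So a = 2879, b = 288, c = 1705, d = 1998.
OR = (a·d)/(b·c) = (2879 × 1998) / (288 × 1705) = 5752242 / 491040 = 11.71441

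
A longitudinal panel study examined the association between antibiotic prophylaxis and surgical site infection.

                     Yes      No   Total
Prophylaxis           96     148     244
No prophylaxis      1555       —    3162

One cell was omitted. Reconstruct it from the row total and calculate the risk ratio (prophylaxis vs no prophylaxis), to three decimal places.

The missing cell is in the unexposed row: 3162 − 1555 = 1607.
So a = 96, b = 148, c = 1555, d = 1607.
RR = [a/(a+b)] / [c/(c+d)] = (96/244) / (1555/3162) = 0.39344/0.49178 = 0.80004

0.800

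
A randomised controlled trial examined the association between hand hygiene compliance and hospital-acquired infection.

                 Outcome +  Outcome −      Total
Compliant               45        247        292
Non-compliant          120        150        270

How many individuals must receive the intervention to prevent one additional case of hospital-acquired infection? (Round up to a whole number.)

Risk in treated group = 45/292 = 0.15411; risk in control = 120/270 = 0.44444.
Absolute risk reduction = 0.44444 − 0.15411 = 0.29033
NNT = 1 / ARR = 1 / 0.29033 = 3.444 → round up → 4

4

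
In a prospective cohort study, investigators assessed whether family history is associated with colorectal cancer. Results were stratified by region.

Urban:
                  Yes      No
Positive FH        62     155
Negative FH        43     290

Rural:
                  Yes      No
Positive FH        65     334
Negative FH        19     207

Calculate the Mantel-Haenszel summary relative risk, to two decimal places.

2.10

RR_MH = Σ(aᵢ·n₀ᵢ/nᵢ) / Σ(cᵢ·n₁ᵢ/nᵢ), with n₁ᵢ = aᵢ+bᵢ (exposed), n₀ᵢ = cᵢ+dᵢ (unexposed), nᵢ = n₁ᵢ+n₀ᵢ.
Stratum 1 (Urban): n₁ = 217, n₀ = 333, n = 550; a·n₀/n = 62·333/550 = 37.5382; c·n₁/n = 43·217/550 = 16.9655
Stratum 2 (Rural): n₁ = 399, n₀ = 226, n = 625; a·n₀/n = 65·226/625 = 23.5040; c·n₁/n = 19·399/625 = 12.1296
RR_MH = (37.5382 + 23.5040) / (16.9655 + 12.1296) = 61.0422 / 29.0951 = 2.09803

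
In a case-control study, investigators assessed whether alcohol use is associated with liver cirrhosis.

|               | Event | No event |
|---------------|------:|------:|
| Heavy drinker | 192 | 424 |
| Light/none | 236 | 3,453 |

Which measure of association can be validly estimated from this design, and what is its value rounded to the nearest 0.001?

6.626

Cells: a = 192, b = 424, c = 236, d = 3453.
This is a case-control study: participants were sampled on outcome status, so risks in the source population cannot be estimated directly — relative risk is not valid here. The odds ratio is the appropriate measure.
OR = (a·d)/(b·c) = (192 × 3453) / (424 × 236) = 662976 / 100064 = 6.62552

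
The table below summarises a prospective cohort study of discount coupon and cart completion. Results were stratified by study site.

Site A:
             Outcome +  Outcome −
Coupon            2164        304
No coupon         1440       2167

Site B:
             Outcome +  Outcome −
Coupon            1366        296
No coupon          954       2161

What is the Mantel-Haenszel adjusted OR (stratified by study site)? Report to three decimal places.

OR_MH = Σ(aᵢdᵢ/nᵢ) / Σ(bᵢcᵢ/nᵢ), where nᵢ is the stratum total.
Stratum 1 (Site A): n = 6075; a·d/n = 2164·2167/6075 = 771.9157; b·c/n = 304·1440/6075 = 72.0593
Stratum 2 (Site B): n = 4777; a·d/n = 1366·2161/4777 = 617.9456; b·c/n = 296·954/4777 = 59.1133
OR_MH = (771.9157 + 617.9456) / (72.0593 + 59.1133) = 1389.8613 / 131.1725 = 10.59568

10.596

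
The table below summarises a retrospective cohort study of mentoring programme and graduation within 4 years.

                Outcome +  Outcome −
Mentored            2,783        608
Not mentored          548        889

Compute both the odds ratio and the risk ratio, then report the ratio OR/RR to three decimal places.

Cells: a = 2783, b = 608, c = 548, d = 889.
OR = (2783·889)/(608·548) = 2474087/333184 = 7.42559
Risk in exposed = 2783/3391 = 0.82070; risk in unexposed = 548/1437 = 0.38135; RR = 2.15210
OR/RR = 7.42559 / 2.15210 = 3.45040
The outcome is not rare, so the OR lies further from 1 than the RR.

3.450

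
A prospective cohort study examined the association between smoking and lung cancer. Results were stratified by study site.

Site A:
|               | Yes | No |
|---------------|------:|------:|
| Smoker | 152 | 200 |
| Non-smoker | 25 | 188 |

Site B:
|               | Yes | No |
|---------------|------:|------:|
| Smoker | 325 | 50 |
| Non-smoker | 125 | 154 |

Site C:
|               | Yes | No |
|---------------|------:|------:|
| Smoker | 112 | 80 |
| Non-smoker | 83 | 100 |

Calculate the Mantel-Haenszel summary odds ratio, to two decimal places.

OR_MH = Σ(aᵢdᵢ/nᵢ) / Σ(bᵢcᵢ/nᵢ), where nᵢ is the stratum total.
Stratum 1 (Site A): n = 565; a·d/n = 152·188/565 = 50.5770; b·c/n = 200·25/565 = 8.8496
Stratum 2 (Site B): n = 654; a·d/n = 325·154/654 = 76.5291; b·c/n = 50·125/654 = 9.5566
Stratum 3 (Site C): n = 375; a·d/n = 112·100/375 = 29.8667; b·c/n = 80·83/375 = 17.7067
OR_MH = (50.5770 + 76.5291 + 29.8667) / (8.8496 + 9.5566 + 17.7067) = 156.9727 / 36.1128 = 4.34673

4.35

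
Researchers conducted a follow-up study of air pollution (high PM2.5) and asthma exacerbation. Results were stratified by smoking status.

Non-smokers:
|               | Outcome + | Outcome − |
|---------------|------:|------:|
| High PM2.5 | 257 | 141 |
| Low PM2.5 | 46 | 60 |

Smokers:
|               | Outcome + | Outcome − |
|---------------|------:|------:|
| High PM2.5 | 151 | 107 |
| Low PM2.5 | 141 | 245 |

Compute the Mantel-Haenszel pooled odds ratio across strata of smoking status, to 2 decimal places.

2.43

OR_MH = Σ(aᵢdᵢ/nᵢ) / Σ(bᵢcᵢ/nᵢ), where nᵢ is the stratum total.
Stratum 1 (Non-smokers): n = 504; a·d/n = 257·60/504 = 30.5952; b·c/n = 141·46/504 = 12.8690
Stratum 2 (Smokers): n = 644; a·d/n = 151·245/644 = 57.4457; b·c/n = 107·141/644 = 23.4270
OR_MH = (30.5952 + 57.4457) / (12.8690 + 23.4270) = 88.0409 / 36.2961 = 2.42563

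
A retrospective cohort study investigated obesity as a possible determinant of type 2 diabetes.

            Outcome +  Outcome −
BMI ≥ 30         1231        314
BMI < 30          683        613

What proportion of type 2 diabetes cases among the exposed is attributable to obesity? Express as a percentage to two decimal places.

33.86

Cells: a = 1231, b = 314, c = 683, d = 613.
Risk in exposed = 1231/1545 = 0.79676; risk in unexposed = 683/1296 = 0.52701.
RR = 0.79676/0.52701 = 1.51187
AR% = (RR − 1)/RR × 100 = (1.51187 − 1)/1.51187 × 100 = 33.8567%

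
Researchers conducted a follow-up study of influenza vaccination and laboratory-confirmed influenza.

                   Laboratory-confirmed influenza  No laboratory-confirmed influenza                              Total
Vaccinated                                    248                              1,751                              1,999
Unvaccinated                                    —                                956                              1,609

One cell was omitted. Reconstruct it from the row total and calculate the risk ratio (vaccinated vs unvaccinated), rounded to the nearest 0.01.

0.31

The missing cell is in the unexposed row: 1609 − 956 = 653.
So a = 248, b = 1751, c = 653, d = 956.
RR = [a/(a+b)] / [c/(c+d)] = (248/1999) / (653/1609) = 0.12406/0.40584 = 0.30569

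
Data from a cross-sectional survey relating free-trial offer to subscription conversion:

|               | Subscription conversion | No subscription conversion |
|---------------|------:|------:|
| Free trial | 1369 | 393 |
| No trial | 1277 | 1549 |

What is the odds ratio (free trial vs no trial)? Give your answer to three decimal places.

4.225

Cells: a = 1369, b = 393, c = 1277, d = 1549.
OR = (a·d)/(b·c) = (1369 × 1549) / (393 × 1277) = 2120581 / 501861 = 4.22543
The odds of subscription conversion are about 4.23 times as high in the free trial group.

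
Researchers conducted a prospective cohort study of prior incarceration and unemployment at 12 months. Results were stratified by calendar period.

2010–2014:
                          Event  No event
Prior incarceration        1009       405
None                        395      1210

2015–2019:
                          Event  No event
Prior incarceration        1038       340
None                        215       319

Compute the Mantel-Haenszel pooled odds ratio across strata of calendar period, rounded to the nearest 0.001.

6.332

OR_MH = Σ(aᵢdᵢ/nᵢ) / Σ(bᵢcᵢ/nᵢ), where nᵢ is the stratum total.
Stratum 1 (2010–2014): n = 3019; a·d/n = 1009·1210/3019 = 404.4021; b·c/n = 405·395/3019 = 52.9894
Stratum 2 (2015–2019): n = 1912; a·d/n = 1038·319/1912 = 173.1810; b·c/n = 340·215/1912 = 38.2322
OR_MH = (404.4021 + 173.1810) / (52.9894 + 38.2322) = 577.5831 / 91.2216 = 6.33165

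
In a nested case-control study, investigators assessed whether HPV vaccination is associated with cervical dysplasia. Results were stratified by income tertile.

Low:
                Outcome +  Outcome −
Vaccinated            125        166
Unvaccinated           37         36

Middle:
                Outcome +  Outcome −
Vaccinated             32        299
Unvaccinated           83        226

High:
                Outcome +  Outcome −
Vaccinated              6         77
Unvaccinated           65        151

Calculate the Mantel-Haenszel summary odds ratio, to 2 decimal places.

OR_MH = Σ(aᵢdᵢ/nᵢ) / Σ(bᵢcᵢ/nᵢ), where nᵢ is the stratum total.
Stratum 1 (Low): n = 364; a·d/n = 125·36/364 = 12.3626; b·c/n = 166·37/364 = 16.8736
Stratum 2 (Middle): n = 640; a·d/n = 32·226/640 = 11.3000; b·c/n = 299·83/640 = 38.7766
Stratum 3 (High): n = 299; a·d/n = 6·151/299 = 3.0301; b·c/n = 77·65/299 = 16.7391
OR_MH = (12.3626 + 11.3000 + 3.0301) / (16.8736 + 38.7766 + 16.7391) = 26.6927 / 72.3893 = 0.36874

0.37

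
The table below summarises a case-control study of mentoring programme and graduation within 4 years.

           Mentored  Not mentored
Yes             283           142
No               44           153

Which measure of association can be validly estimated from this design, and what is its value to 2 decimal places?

6.93

Reading the table with exposure as columns: a = 283 (Mentored, case), b = 44 (Mentored, non-case), c = 142 (Not mentored, case), d = 153.
This is a case-control study: participants were sampled on outcome status, so risks in the source population cannot be estimated directly — relative risk is not valid here. The odds ratio is the appropriate measure.
OR = (a·d)/(b·c) = (283 × 153) / (44 × 142) = 43299 / 6248 = 6.93006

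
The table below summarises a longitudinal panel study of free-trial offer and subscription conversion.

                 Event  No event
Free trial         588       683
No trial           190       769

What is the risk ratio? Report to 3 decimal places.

Cells: a = 588, b = 683, c = 190, d = 769.
Risk in exposed = 588/1271 = 0.46263; risk in unexposed = 190/959 = 0.19812.
RR = 0.46263 / 0.19812 = 2.33505
The risk among the exposed is 2.34 times that among the unexposed.

2.335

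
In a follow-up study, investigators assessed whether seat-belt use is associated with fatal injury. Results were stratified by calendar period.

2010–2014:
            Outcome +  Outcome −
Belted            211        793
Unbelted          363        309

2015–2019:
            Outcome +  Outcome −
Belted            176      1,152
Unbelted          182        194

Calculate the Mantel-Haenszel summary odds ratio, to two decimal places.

0.20

OR_MH = Σ(aᵢdᵢ/nᵢ) / Σ(bᵢcᵢ/nᵢ), where nᵢ is the stratum total.
Stratum 1 (2010–2014): n = 1676; a·d/n = 211·309/1676 = 38.9016; b·c/n = 793·363/1676 = 171.7536
Stratum 2 (2015–2019): n = 1704; a·d/n = 176·194/1704 = 20.0376; b·c/n = 1152·182/1704 = 123.0423
OR_MH = (38.9016 + 20.0376) / (171.7536 + 123.0423) = 58.9391 / 294.7958 = 0.19993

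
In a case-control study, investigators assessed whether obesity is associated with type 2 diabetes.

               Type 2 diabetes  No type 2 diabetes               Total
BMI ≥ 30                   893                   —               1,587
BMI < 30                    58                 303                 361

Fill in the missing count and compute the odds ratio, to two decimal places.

6.72

The missing cell is in the exposed row: 1587 − 893 = 694.
So a = 893, b = 694, c = 58, d = 303.
OR = (a·d)/(b·c) = (893 × 303) / (694 × 58) = 270579 / 40252 = 6.72213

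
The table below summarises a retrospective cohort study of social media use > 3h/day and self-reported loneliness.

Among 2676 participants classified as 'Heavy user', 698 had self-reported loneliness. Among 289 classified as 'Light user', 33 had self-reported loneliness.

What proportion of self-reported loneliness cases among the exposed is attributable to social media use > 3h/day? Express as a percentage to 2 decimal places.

56.22

From the description: a = 698, b = 1978, c = 33, d = 256.
Risk in exposed = 698/2676 = 0.26084; risk in unexposed = 33/289 = 0.11419.
RR = 0.26084/0.11419 = 2.28430
AR% = (RR − 1)/RR × 100 = (2.28430 − 1)/2.28430 × 100 = 56.2229%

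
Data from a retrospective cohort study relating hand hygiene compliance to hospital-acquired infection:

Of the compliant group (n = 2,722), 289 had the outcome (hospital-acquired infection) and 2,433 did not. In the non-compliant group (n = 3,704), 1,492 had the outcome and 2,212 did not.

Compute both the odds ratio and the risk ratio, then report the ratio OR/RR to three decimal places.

From the description: a = 289, b = 2433, c = 1492, d = 2212.
OR = (289·2212)/(2433·1492) = 639268/3630036 = 0.17611
Risk in exposed = 289/2722 = 0.10617; risk in unexposed = 1492/3704 = 0.40281; RR = 0.26358
OR/RR = 0.17611 / 0.26358 = 0.66813
The outcome is not rare, so the OR lies further from 1 than the RR.

0.668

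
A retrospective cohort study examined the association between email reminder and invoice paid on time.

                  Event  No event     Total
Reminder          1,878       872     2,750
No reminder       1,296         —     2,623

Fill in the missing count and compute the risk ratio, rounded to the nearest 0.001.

The missing cell is in the unexposed row: 2623 − 1296 = 1327.
So a = 1878, b = 872, c = 1296, d = 1327.
RR = [a/(a+b)] / [c/(c+d)] = (1878/2750) / (1296/2623) = 0.68291/0.49409 = 1.38215

1.382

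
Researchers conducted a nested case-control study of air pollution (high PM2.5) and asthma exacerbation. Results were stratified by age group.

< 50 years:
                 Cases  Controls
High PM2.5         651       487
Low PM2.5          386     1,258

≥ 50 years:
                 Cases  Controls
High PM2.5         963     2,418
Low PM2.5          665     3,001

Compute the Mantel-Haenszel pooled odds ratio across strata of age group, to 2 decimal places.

OR_MH = Σ(aᵢdᵢ/nᵢ) / Σ(bᵢcᵢ/nᵢ), where nᵢ is the stratum total.
Stratum 1 (< 50 years): n = 2782; a·d/n = 651·1258/2782 = 294.3774; b·c/n = 487·386/2782 = 67.5708
Stratum 2 (≥ 50 years): n = 7047; a·d/n = 963·3001/7047 = 410.0983; b·c/n = 2418·665/7047 = 228.1779
OR_MH = (294.3774 + 410.0983) / (67.5708 + 228.1779) = 704.4758 / 295.7488 = 2.38201

2.38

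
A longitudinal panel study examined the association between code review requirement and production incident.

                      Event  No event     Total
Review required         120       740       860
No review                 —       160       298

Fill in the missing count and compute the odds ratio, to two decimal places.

0.19

The missing cell is in the unexposed row: 298 − 160 = 138.
So a = 120, b = 740, c = 138, d = 160.
OR = (a·d)/(b·c) = (120 × 160) / (740 × 138) = 19200 / 102120 = 0.18801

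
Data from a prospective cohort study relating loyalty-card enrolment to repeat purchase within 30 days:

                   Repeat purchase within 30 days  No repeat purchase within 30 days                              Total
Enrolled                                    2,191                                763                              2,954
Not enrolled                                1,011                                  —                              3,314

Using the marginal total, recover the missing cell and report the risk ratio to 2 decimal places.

The missing cell is in the unexposed row: 3314 − 1011 = 2303.
So a = 2191, b = 763, c = 1011, d = 2303.
RR = [a/(a+b)] / [c/(c+d)] = (2191/2954) / (1011/3314) = 0.74171/0.30507 = 2.43127

2.43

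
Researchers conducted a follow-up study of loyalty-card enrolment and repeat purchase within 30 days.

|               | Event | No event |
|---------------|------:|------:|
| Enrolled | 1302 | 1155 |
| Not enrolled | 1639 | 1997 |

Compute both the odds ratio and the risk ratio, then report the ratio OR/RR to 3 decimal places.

1.168

Cells: a = 1302, b = 1155, c = 1639, d = 1997.
OR = (1302·1997)/(1155·1639) = 2600094/1893045 = 1.37350
Risk in exposed = 1302/2457 = 0.52991; risk in unexposed = 1639/3636 = 0.45077; RR = 1.17558
OR/RR = 1.37350 / 1.17558 = 1.16836
The outcome is not rare, so the OR lies further from 1 than the RR.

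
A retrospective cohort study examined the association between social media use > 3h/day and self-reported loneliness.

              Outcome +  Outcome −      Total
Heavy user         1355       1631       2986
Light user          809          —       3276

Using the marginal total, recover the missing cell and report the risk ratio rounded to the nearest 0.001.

1.838

The missing cell is in the unexposed row: 3276 − 809 = 2467.
So a = 1355, b = 1631, c = 809, d = 2467.
RR = [a/(a+b)] / [c/(c+d)] = (1355/2986) / (809/3276) = 0.45378/0.24695 = 1.83757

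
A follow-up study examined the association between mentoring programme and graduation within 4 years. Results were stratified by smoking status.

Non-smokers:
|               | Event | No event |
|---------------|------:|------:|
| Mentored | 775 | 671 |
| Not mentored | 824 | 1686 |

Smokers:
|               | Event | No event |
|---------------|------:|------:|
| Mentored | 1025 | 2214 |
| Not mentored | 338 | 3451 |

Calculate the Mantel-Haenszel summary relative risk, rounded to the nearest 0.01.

2.29

RR_MH = Σ(aᵢ·n₀ᵢ/nᵢ) / Σ(cᵢ·n₁ᵢ/nᵢ), with n₁ᵢ = aᵢ+bᵢ (exposed), n₀ᵢ = cᵢ+dᵢ (unexposed), nᵢ = n₁ᵢ+n₀ᵢ.
Stratum 1 (Non-smokers): n₁ = 1446, n₀ = 2510, n = 3956; a·n₀/n = 775·2510/3956 = 491.7214; c·n₁/n = 824·1446/3956 = 301.1891
Stratum 2 (Smokers): n₁ = 3239, n₀ = 3789, n = 7028; a·n₀/n = 1025·3789/7028 = 552.6074; c·n₁/n = 338·3239/7028 = 155.7743
RR_MH = (491.7214 + 552.6074) / (301.1891 + 155.7743) = 1044.3289 / 456.9634 = 2.28537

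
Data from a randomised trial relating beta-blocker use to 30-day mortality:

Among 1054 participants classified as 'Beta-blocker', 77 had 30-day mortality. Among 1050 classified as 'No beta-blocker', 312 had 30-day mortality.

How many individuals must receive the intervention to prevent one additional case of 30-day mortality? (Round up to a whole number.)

Risk in treated group = 77/1054 = 0.07306; risk in control = 312/1050 = 0.29714.
Absolute risk reduction = 0.29714 − 0.07306 = 0.22409
NNT = 1 / ARR = 1 / 0.22409 = 4.463 → round up → 5

5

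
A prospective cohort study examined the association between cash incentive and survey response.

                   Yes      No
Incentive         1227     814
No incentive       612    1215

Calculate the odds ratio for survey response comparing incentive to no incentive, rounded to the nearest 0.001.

2.993

Cells: a = 1227, b = 814, c = 612, d = 1215.
OR = (a·d)/(b·c) = (1227 × 1215) / (814 × 612) = 1490805 / 498168 = 2.99257
The odds of survey response are about 2.99 times as high in the incentive group.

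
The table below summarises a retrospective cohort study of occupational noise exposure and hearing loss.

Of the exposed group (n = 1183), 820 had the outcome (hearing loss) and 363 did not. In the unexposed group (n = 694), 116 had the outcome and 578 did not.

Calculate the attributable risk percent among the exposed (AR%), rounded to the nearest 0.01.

From the description: a = 820, b = 363, c = 116, d = 578.
Risk in exposed = 820/1183 = 0.69315; risk in unexposed = 116/694 = 0.16715.
RR = 0.69315/0.16715 = 4.14697
AR% = (RR − 1)/RR × 100 = (4.14697 − 1)/4.14697 × 100 = 75.8860%

75.89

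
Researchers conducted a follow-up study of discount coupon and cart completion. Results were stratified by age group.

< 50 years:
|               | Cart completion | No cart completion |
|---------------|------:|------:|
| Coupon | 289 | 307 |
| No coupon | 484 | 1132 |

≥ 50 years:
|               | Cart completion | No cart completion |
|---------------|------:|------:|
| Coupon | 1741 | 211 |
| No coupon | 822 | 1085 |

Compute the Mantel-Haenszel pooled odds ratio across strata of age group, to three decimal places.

5.685

OR_MH = Σ(aᵢdᵢ/nᵢ) / Σ(bᵢcᵢ/nᵢ), where nᵢ is the stratum total.
Stratum 1 (< 50 years): n = 2212; a·d/n = 289·1132/2212 = 147.8969; b·c/n = 307·484/2212 = 67.1736
Stratum 2 (≥ 50 years): n = 3859; a·d/n = 1741·1085/3859 = 489.5012; b·c/n = 211·822/3859 = 44.9448
OR_MH = (147.8969 + 489.5012) / (67.1736 + 44.9448) = 637.3981 / 112.1184 = 5.68504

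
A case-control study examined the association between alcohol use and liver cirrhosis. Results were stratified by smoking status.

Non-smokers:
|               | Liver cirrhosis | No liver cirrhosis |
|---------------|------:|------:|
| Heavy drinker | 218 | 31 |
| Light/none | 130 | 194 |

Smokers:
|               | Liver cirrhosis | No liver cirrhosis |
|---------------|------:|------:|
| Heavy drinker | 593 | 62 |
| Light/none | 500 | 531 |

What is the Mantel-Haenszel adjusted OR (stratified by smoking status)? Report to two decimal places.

OR_MH = Σ(aᵢdᵢ/nᵢ) / Σ(bᵢcᵢ/nᵢ), where nᵢ is the stratum total.
Stratum 1 (Non-smokers): n = 573; a·d/n = 218·194/573 = 73.8080; b·c/n = 31·130/573 = 7.0332
Stratum 2 (Smokers): n = 1686; a·d/n = 593·531/1686 = 186.7633; b·c/n = 62·500/1686 = 18.3867
OR_MH = (73.8080 + 186.7633) / (7.0332 + 18.3867) = 260.5714 / 25.4199 = 10.25070

10.25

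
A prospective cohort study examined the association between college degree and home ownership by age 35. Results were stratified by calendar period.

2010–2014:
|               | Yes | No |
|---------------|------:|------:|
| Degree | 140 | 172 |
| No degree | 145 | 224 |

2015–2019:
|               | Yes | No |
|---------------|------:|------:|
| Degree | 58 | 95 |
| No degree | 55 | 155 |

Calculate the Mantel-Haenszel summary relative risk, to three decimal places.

1.221

RR_MH = Σ(aᵢ·n₀ᵢ/nᵢ) / Σ(cᵢ·n₁ᵢ/nᵢ), with n₁ᵢ = aᵢ+bᵢ (exposed), n₀ᵢ = cᵢ+dᵢ (unexposed), nᵢ = n₁ᵢ+n₀ᵢ.
Stratum 1 (2010–2014): n₁ = 312, n₀ = 369, n = 681; a·n₀/n = 140·369/681 = 75.8590; c·n₁/n = 145·312/681 = 66.4317
Stratum 2 (2015–2019): n₁ = 153, n₀ = 210, n = 363; a·n₀/n = 58·210/363 = 33.5537; c·n₁/n = 55·153/363 = 23.1818
RR_MH = (75.8590 + 33.5537) / (66.4317 + 23.1818) = 109.4127 / 89.6135 = 1.22094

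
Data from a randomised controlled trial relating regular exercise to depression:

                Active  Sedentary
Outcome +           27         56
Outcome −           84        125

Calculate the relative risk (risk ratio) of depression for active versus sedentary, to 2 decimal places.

0.79

Reading the table with exposure as columns: a = 27 (Active, case), b = 84 (Active, non-case), c = 56 (Sedentary, case), d = 125.
Risk in exposed = 27/111 = 0.24324; risk in unexposed = 56/181 = 0.30939.
RR = 0.24324 / 0.30939 = 0.78620
The risk is 21% lower among the exposed than among the unexposed.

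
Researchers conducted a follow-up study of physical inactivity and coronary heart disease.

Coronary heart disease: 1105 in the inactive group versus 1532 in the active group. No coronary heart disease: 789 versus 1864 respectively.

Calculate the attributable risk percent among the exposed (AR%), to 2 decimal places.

From the description: a = 1105, b = 789, c = 1532, d = 1864.
Risk in exposed = 1105/1894 = 0.58342; risk in unexposed = 1532/3396 = 0.45112.
RR = 0.58342/0.45112 = 1.29328
AR% = (RR − 1)/RR × 100 = (1.29328 − 1)/1.29328 × 100 = 22.6770%

22.68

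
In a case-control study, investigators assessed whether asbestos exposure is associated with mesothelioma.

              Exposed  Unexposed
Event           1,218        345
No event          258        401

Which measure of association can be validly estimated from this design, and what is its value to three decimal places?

5.487

Reading the table with exposure as columns: a = 1218 (Exposed, case), b = 258 (Exposed, non-case), c = 345 (Unexposed, case), d = 401.
This is a case-control study: participants were sampled on outcome status, so risks in the source population cannot be estimated directly — relative risk is not valid here. The odds ratio is the appropriate measure.
OR = (a·d)/(b·c) = (1218 × 401) / (258 × 345) = 488418 / 89010 = 5.48723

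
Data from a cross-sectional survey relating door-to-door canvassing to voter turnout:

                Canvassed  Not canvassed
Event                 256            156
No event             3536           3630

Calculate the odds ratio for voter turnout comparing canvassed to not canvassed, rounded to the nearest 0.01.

Reading the table with exposure as columns: a = 256 (Canvassed, case), b = 3536 (Canvassed, non-case), c = 156 (Not canvassed, case), d = 3630.
OR = (a·d)/(b·c) = (256 × 3630) / (3536 × 156) = 929280 / 551616 = 1.68465
The odds of voter turnout are about 1.68 times as high in the canvassed group.

1.68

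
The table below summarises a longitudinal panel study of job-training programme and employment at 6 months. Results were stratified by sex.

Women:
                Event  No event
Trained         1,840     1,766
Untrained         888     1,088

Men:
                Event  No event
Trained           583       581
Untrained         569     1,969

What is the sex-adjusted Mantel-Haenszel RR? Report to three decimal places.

1.397

RR_MH = Σ(aᵢ·n₀ᵢ/nᵢ) / Σ(cᵢ·n₁ᵢ/nᵢ), with n₁ᵢ = aᵢ+bᵢ (exposed), n₀ᵢ = cᵢ+dᵢ (unexposed), nᵢ = n₁ᵢ+n₀ᵢ.
Stratum 1 (Women): n₁ = 3606, n₀ = 1976, n = 5582; a·n₀/n = 1840·1976/5582 = 651.3508; c·n₁/n = 888·3606/5582 = 573.6525
Stratum 2 (Men): n₁ = 1164, n₀ = 2538, n = 3702; a·n₀/n = 583·2538/3702 = 399.6904; c·n₁/n = 569·1164/3702 = 178.9076
RR_MH = (651.3508 + 399.6904) / (573.6525 + 178.9076) = 1051.0412 / 752.5601 = 1.39662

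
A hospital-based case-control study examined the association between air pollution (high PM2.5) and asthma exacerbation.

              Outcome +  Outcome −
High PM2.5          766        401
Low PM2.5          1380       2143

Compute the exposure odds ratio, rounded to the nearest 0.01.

Cells: a = 766, b = 401, c = 1380, d = 2143.
OR = (a·d)/(b·c) = (766 × 2143) / (401 × 1380) = 1641538 / 553380 = 2.96638
The odds of asthma exacerbation are about 2.97 times as high in the high pm2.5 group.

2.97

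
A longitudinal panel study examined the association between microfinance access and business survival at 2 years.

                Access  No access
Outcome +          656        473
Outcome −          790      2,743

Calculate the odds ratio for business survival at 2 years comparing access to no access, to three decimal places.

4.816

Reading the table with exposure as columns: a = 656 (Access, case), b = 790 (Access, non-case), c = 473 (No access, case), d = 2743.
OR = (a·d)/(b·c) = (656 × 2743) / (790 × 473) = 1799408 / 373670 = 4.81550
The odds of business survival at 2 years are about 4.82 times as high in the access group.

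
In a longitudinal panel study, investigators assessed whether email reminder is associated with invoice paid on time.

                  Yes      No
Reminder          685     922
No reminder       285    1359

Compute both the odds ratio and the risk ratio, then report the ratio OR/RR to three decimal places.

1.441

Cells: a = 685, b = 922, c = 285, d = 1359.
OR = (685·1359)/(922·285) = 930915/262770 = 3.54270
Risk in exposed = 685/1607 = 0.42626; risk in unexposed = 285/1644 = 0.17336; RR = 2.45885
OR/RR = 3.54270 / 2.45885 = 1.44080
The outcome is not rare, so the OR lies further from 1 than the RR.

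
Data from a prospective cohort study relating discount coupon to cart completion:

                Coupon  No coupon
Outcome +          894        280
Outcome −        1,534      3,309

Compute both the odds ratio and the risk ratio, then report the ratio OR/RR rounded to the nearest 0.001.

Reading the table with exposure as columns: a = 894 (Coupon, case), b = 1534 (Coupon, non-case), c = 280 (No coupon, case), d = 3309.
OR = (894·3309)/(1534·280) = 2958246/429520 = 6.88733
Risk in exposed = 894/2428 = 0.36820; risk in unexposed = 280/3589 = 0.07802; RR = 4.71959
OR/RR = 6.88733 / 4.71959 = 1.45931
The outcome is not rare, so the OR lies further from 1 than the RR.

1.459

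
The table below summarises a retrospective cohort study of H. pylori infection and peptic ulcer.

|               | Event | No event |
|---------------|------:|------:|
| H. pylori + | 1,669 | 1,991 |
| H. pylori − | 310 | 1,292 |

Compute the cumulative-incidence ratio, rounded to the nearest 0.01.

Cells: a = 1669, b = 1991, c = 310, d = 1292.
Risk in exposed = 1669/3660 = 0.45601; risk in unexposed = 310/1602 = 0.19351.
RR = 0.45601 / 0.19351 = 2.35655
The risk among the exposed is 2.36 times that among the unexposed.

2.36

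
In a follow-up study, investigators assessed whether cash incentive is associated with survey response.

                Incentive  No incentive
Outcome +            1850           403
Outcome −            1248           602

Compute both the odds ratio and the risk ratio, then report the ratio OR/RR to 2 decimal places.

1.49

Reading the table with exposure as columns: a = 1850 (Incentive, case), b = 1248 (Incentive, non-case), c = 403 (No incentive, case), d = 602.
OR = (1850·602)/(1248·403) = 1113700/502944 = 2.21436
Risk in exposed = 1850/3098 = 0.59716; risk in unexposed = 403/1005 = 0.40100; RR = 1.48919
OR/RR = 2.21436 / 1.48919 = 1.48695
The outcome is not rare, so the OR lies further from 1 than the RR.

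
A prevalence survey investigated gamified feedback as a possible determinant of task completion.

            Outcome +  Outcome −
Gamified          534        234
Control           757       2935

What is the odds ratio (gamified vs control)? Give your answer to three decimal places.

Cells: a = 534, b = 234, c = 757, d = 2935.
OR = (a·d)/(b·c) = (534 × 2935) / (234 × 757) = 1567290 / 177138 = 8.84785
The odds of task completion are about 8.85 times as high in the gamified group.

8.848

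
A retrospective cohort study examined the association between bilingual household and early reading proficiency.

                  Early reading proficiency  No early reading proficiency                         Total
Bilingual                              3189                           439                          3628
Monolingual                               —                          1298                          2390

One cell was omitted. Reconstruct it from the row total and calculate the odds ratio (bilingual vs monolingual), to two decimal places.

The missing cell is in the unexposed row: 2390 − 1298 = 1092.
So a = 3189, b = 439, c = 1092, d = 1298.
OR = (a·d)/(b·c) = (3189 × 1298) / (439 × 1092) = 4139322 / 479388 = 8.63460

8.63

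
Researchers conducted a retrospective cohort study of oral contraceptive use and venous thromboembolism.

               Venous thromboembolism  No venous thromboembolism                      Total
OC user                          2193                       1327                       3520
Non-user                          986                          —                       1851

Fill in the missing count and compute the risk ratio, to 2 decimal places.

The missing cell is in the unexposed row: 1851 − 986 = 865.
So a = 2193, b = 1327, c = 986, d = 865.
RR = [a/(a+b)] / [c/(c+d)] = (2193/3520) / (986/1851) = 0.62301/0.53269 = 1.16957

1.17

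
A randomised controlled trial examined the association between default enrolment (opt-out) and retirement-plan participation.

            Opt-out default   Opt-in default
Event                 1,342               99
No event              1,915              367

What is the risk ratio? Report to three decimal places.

Reading the table with exposure as columns: a = 1342 (Opt-out default, case), b = 1915 (Opt-out default, non-case), c = 99 (Opt-in default, case), d = 367.
Risk in exposed = 1342/3257 = 0.41204; risk in unexposed = 99/466 = 0.21245.
RR = 0.41204 / 0.21245 = 1.93948
The risk among the exposed is 1.94 times that among the unexposed.

1.939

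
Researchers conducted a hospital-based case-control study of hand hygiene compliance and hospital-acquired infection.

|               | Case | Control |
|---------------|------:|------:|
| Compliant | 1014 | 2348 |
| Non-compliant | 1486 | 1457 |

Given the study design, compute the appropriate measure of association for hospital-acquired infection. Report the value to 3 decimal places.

Cells: a = 1014, b = 2348, c = 1486, d = 1457.
This is a hospital-based case-control study: participants were sampled on outcome status, so risks in the source population cannot be estimated directly — relative risk is not valid here. The odds ratio is the appropriate measure.
OR = (a·d)/(b·c) = (1014 × 1457) / (2348 × 1486) = 1477398 / 3489128 = 0.42343

0.423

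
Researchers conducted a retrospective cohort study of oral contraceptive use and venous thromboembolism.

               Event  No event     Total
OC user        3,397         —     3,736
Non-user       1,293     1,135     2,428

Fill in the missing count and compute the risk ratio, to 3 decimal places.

The missing cell is in the exposed row: 3736 − 3397 = 339.
So a = 3397, b = 339, c = 1293, d = 1135.
RR = [a/(a+b)] / [c/(c+d)] = (3397/3736) / (1293/2428) = 0.90926/0.53254 = 1.70741

1.707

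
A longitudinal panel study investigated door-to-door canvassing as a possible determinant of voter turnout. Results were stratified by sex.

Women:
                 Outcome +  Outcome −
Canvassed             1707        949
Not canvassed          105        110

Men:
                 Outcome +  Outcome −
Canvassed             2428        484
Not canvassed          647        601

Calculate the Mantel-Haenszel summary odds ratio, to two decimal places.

3.78

OR_MH = Σ(aᵢdᵢ/nᵢ) / Σ(bᵢcᵢ/nᵢ), where nᵢ is the stratum total.
Stratum 1 (Women): n = 2871; a·d/n = 1707·110/2871 = 65.4023; b·c/n = 949·105/2871 = 34.7074
Stratum 2 (Men): n = 4160; a·d/n = 2428·601/4160 = 350.7760; b·c/n = 484·647/4160 = 75.2760
OR_MH = (65.4023 + 350.7760) / (34.7074 + 75.2760) = 416.1783 / 109.9834 = 3.78401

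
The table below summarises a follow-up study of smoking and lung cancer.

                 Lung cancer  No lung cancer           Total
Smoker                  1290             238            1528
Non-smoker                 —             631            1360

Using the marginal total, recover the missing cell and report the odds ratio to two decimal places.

The missing cell is in the unexposed row: 1360 − 631 = 729.
So a = 1290, b = 238, c = 729, d = 631.
OR = (a·d)/(b·c) = (1290 × 631) / (238 × 729) = 813990 / 173502 = 4.69153

4.69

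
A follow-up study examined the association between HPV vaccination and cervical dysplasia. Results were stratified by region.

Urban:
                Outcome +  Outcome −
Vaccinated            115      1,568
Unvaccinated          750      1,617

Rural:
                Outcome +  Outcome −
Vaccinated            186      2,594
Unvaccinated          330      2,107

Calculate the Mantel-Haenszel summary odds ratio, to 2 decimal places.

OR_MH = Σ(aᵢdᵢ/nᵢ) / Σ(bᵢcᵢ/nᵢ), where nᵢ is the stratum total.
Stratum 1 (Urban): n = 4050; a·d/n = 115·1617/4050 = 45.9148; b·c/n = 1568·750/4050 = 290.3704
Stratum 2 (Rural): n = 5217; a·d/n = 186·2107/5217 = 75.1202; b·c/n = 2594·330/5217 = 164.0828
OR_MH = (45.9148 + 75.1202) / (290.3704 + 164.0828) = 121.0350 / 454.4532 = 0.26633

0.27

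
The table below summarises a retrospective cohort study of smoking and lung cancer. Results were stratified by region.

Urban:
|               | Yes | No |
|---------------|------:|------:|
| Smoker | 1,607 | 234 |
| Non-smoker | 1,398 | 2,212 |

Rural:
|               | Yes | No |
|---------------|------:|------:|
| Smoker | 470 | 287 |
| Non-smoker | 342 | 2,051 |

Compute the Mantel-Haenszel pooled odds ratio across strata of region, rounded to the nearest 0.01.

OR_MH = Σ(aᵢdᵢ/nᵢ) / Σ(bᵢcᵢ/nᵢ), where nᵢ is the stratum total.
Stratum 1 (Urban): n = 5451; a·d/n = 1607·2212/5451 = 652.1159; b·c/n = 234·1398/5451 = 60.0132
Stratum 2 (Rural): n = 3150; a·d/n = 470·2051/3150 = 306.0222; b·c/n = 287·342/3150 = 31.1600
OR_MH = (652.1159 + 306.0222) / (60.0132 + 31.1600) = 958.1382 / 91.1732 = 10.50899

10.51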